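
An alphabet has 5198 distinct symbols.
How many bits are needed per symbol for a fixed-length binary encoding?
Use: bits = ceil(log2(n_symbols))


log2(5198) = 12.3437
Bracket: 2^12 = 4096 < 5198 <= 2^13 = 8192
So ceil(log2(5198)) = 13

bits = ceil(log2(5198)) = ceil(12.3437) = 13 bits


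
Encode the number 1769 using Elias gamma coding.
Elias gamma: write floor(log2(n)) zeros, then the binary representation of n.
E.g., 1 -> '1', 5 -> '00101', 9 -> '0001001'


num_bits = floor(log2(1769)) + 1 = 11
leading_zeros = num_bits - 1 = 10
binary(1769) = 11011101001

Elias gamma(1769) = '0000000000' + '11011101001' = 000000000011011101001 (21 bits)


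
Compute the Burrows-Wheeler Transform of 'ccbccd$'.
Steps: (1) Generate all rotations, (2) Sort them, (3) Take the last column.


Rotations (sorted):
  0: $ccbccd -> last char: d
  1: bccd$cc -> last char: c
  2: cbccd$c -> last char: c
  3: ccbccd$ -> last char: $
  4: ccd$ccb -> last char: b
  5: cd$ccbc -> last char: c
  6: d$ccbcc -> last char: c


BWT = dcc$bcc


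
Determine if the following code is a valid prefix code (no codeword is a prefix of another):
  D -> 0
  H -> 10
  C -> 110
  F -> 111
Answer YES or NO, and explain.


Checking each pair (does one codeword prefix another?):
  D='0' vs H='10': no prefix
  D='0' vs C='110': no prefix
  D='0' vs F='111': no prefix
  H='10' vs D='0': no prefix
  H='10' vs C='110': no prefix
  H='10' vs F='111': no prefix
  C='110' vs D='0': no prefix
  C='110' vs H='10': no prefix
  C='110' vs F='111': no prefix
  F='111' vs D='0': no prefix
  F='111' vs H='10': no prefix
  F='111' vs C='110': no prefix
No violation found over all pairs.

YES -- this is a valid prefix code. No codeword is a prefix of any other codeword.


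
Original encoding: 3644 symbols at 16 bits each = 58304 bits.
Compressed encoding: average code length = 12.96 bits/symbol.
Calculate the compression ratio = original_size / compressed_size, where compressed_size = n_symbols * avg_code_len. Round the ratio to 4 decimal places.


original_size = n_symbols * orig_bits = 3644 * 16 = 58304 bits
compressed_size = n_symbols * avg_code_len = 3644 * 12.96 = 47226.24 bits
ratio = original_size / compressed_size = 58304 / 47226.24 = 1.2346

Compression ratio = 1.2346


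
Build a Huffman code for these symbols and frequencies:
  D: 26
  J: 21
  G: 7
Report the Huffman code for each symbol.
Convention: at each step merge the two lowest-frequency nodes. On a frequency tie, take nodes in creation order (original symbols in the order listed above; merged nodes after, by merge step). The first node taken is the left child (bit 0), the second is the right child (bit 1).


Huffman tree construction:
Step 1: Merge G(7) + J(21) = 28
Step 2: Merge D(26) + (G+J)(28) = 54
Read each symbol's code off the tree from the root (left child = 0, right child = 1).

Codes:
  D: 0 (length 1)
  J: 11 (length 2)
  G: 10 (length 2)
Average code length: 82/54 = 1.5185 bits/symbol


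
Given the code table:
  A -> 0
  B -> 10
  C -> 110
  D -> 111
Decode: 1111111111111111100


Decoding:
111 -> D
111 -> D
111 -> D
111 -> D
111 -> D
110 -> C
0 -> A


Result: DDDDDCA


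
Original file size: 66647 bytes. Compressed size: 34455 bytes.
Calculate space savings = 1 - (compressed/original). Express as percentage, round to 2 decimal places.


ratio = compressed/original = 34455/66647 = 0.516978
savings = 1 - ratio = 1 - 0.516978 = 0.483022
as a percentage: 0.483022 * 100 = 48.3%

Space savings = 1 - 34455/66647 = 48.3%


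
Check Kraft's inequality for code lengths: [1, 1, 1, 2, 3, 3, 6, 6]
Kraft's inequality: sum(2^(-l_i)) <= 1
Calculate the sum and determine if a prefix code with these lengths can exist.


Sum = 2^(-1) + 2^(-1) + 2^(-1) + 2^(-2) + 2^(-3) + 2^(-3) + 2^(-6) + 2^(-6)
    = 0.5 + 0.5 + 0.5 + 0.25 + 0.125 + 0.125 + 0.015625 + 0.015625
    = 130/64 = 2.03125
Since 2.03125 > 1, Kraft's inequality is NOT satisfied.
A prefix code with these lengths CANNOT exist.

Kraft sum = 2.03125. Not satisfied.


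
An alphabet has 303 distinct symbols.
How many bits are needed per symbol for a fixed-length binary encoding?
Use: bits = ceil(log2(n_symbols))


log2(303) = 8.2432
Bracket: 2^8 = 256 < 303 <= 2^9 = 512
So ceil(log2(303)) = 9

bits = ceil(log2(303)) = ceil(8.2432) = 9 bits


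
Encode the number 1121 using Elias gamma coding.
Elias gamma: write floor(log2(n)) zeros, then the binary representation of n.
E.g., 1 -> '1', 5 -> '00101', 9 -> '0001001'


num_bits = floor(log2(1121)) + 1 = 11
leading_zeros = num_bits - 1 = 10
binary(1121) = 10001100001

Elias gamma(1121) = '0000000000' + '10001100001' = 000000000010001100001 (21 bits)


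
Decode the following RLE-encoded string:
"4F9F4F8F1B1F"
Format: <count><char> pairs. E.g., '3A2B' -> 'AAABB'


Expanding each <count><char> pair:
  4F -> 'FFFF'
  9F -> 'FFFFFFFFF'
  4F -> 'FFFF'
  8F -> 'FFFFFFFF'
  1B -> 'B'
  1F -> 'F'

Decoded = FFFFFFFFFFFFFFFFFFFFFFFFFBF


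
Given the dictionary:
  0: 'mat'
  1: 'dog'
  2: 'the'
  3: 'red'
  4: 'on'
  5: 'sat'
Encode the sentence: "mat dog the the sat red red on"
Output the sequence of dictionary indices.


Look up each word in the dictionary:
  'mat' -> 0
  'dog' -> 1
  'the' -> 2
  'the' -> 2
  'sat' -> 5
  'red' -> 3
  'red' -> 3
  'on' -> 4

Encoded: [0, 1, 2, 2, 5, 3, 3, 4]


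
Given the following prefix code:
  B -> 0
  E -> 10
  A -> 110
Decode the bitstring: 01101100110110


Decoding step by step:
Bits 0 -> B
Bits 110 -> A
Bits 110 -> A
Bits 0 -> B
Bits 110 -> A
Bits 110 -> A


Decoded message: BAABAA


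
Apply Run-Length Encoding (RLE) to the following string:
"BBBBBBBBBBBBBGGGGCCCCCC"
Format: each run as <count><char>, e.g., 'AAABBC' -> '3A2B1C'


Scanning runs left to right:
  i=0: run of 'B' x 13 -> '13B'
  i=13: run of 'G' x 4 -> '4G'
  i=17: run of 'C' x 6 -> '6C'

RLE = 13B4G6C


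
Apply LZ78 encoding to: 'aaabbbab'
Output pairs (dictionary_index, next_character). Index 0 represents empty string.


LZ78 encoding steps:
Dictionary: {0: ''}
Step 1: w='' (idx 0), next='a' -> output (0, 'a'), add 'a' as idx 1
Step 2: w='a' (idx 1), next='a' -> output (1, 'a'), add 'aa' as idx 2
Step 3: w='' (idx 0), next='b' -> output (0, 'b'), add 'b' as idx 3
Step 4: w='b' (idx 3), next='b' -> output (3, 'b'), add 'bb' as idx 4
Step 5: w='a' (idx 1), next='b' -> output (1, 'b'), add 'ab' as idx 5


Encoded: [(0, 'a'), (1, 'a'), (0, 'b'), (3, 'b'), (1, 'b')]


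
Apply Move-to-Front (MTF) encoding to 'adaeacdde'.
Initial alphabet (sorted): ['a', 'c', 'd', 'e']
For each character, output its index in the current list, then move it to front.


MTF encoding:
'a': index 0 in ['a', 'c', 'd', 'e'] -> ['a', 'c', 'd', 'e']
'd': index 2 in ['a', 'c', 'd', 'e'] -> ['d', 'a', 'c', 'e']
'a': index 1 in ['d', 'a', 'c', 'e'] -> ['a', 'd', 'c', 'e']
'e': index 3 in ['a', 'd', 'c', 'e'] -> ['e', 'a', 'd', 'c']
'a': index 1 in ['e', 'a', 'd', 'c'] -> ['a', 'e', 'd', 'c']
'c': index 3 in ['a', 'e', 'd', 'c'] -> ['c', 'a', 'e', 'd']
'd': index 3 in ['c', 'a', 'e', 'd'] -> ['d', 'c', 'a', 'e']
'd': index 0 in ['d', 'c', 'a', 'e'] -> ['d', 'c', 'a', 'e']
'e': index 3 in ['d', 'c', 'a', 'e'] -> ['e', 'd', 'c', 'a']


Output: [0, 2, 1, 3, 1, 3, 3, 0, 3]


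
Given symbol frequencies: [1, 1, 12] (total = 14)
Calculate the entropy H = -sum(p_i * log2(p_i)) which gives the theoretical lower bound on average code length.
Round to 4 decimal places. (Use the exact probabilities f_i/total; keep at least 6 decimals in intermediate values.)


Per-symbol terms -p_i * log2(p_i) with p_i = f_i/14:
  p = 1/14 = 0.071429: log2(p) = -3.807355, -p*log2(p) = 0.271954
  p = 1/14 = 0.071429: log2(p) = -3.807355, -p*log2(p) = 0.271954
  p = 12/14 = 0.857143: log2(p) = -0.222392, -p*log2(p) = 0.190622
H = 0.271954 + 0.271954 + 0.190622 = 0.734530

H = 0.7345 bits/symbol


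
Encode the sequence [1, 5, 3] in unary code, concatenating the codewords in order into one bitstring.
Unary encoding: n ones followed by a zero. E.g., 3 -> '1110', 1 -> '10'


Encode each number as n ones followed by a terminating 0:
  1 -> 10 (2 bits)
  5 -> 111110 (6 bits)
  3 -> 1110 (4 bits)
Total length = 2 + 6 + 4 = 12 bits.

Unary([1, 5, 3]) = 101111101110 (12 bits)


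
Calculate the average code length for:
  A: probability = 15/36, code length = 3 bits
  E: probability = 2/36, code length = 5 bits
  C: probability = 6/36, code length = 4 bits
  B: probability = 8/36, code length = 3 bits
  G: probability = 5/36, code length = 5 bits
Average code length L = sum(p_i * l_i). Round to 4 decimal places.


Weighted contributions p_i * l_i:
  A: (15/36) * 3 = 45/36
  E: (2/36) * 5 = 10/36
  C: (6/36) * 4 = 24/36
  B: (8/36) * 3 = 24/36
  G: (5/36) * 5 = 25/36
Sum = (45 + 10 + 24 + 24 + 25)/36 = 128/36

L = 128/36 = 3.5556 bits/symbol


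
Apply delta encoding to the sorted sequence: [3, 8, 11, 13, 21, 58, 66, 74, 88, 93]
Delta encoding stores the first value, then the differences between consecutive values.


First value: 3
Deltas:
  8 - 3 = 5
  11 - 8 = 3
  13 - 11 = 2
  21 - 13 = 8
  58 - 21 = 37
  66 - 58 = 8
  74 - 66 = 8
  88 - 74 = 14
  93 - 88 = 5


Delta encoded: [3, 5, 3, 2, 8, 37, 8, 8, 14, 5]


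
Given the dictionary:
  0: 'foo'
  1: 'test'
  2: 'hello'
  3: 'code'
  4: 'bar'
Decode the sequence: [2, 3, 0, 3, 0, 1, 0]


Look up each index in the dictionary:
  2 -> 'hello'
  3 -> 'code'
  0 -> 'foo'
  3 -> 'code'
  0 -> 'foo'
  1 -> 'test'
  0 -> 'foo'

Decoded: "hello code foo code foo test foo"


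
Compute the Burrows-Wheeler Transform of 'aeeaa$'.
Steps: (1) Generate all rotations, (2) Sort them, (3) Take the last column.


Rotations (sorted):
  0: $aeeaa -> last char: a
  1: a$aeea -> last char: a
  2: aa$aee -> last char: e
  3: aeeaa$ -> last char: $
  4: eaa$ae -> last char: e
  5: eeaa$a -> last char: a


BWT = aae$ea


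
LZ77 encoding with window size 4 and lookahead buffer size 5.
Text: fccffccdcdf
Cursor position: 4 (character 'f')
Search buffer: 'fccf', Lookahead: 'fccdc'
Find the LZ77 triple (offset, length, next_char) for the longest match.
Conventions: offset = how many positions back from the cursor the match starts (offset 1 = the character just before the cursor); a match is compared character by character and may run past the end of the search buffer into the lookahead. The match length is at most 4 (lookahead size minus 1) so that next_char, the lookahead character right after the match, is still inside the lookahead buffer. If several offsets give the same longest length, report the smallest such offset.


Try each offset into the search buffer:
  offset=1 (pos 3, char 'f'): match length 1
  offset=2 (pos 2, char 'c'): match length 0
  offset=3 (pos 1, char 'c'): match length 0
  offset=4 (pos 0, char 'f'): match length 3
Longest match has length 3 at offset 4.
next_char = character at position 4 + 3 = 7 -> 'd'

Best match: offset=4, length=3 (matching 'fcc' starting at position 0)
LZ77 triple: (4, 3, 'd')


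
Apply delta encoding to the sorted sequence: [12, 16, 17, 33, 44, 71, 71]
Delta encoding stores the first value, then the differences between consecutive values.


First value: 12
Deltas:
  16 - 12 = 4
  17 - 16 = 1
  33 - 17 = 16
  44 - 33 = 11
  71 - 44 = 27
  71 - 71 = 0


Delta encoded: [12, 4, 1, 16, 11, 27, 0]


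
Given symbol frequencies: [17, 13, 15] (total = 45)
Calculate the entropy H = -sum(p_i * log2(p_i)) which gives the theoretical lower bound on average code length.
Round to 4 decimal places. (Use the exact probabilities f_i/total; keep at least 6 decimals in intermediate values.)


Per-symbol terms -p_i * log2(p_i) with p_i = f_i/45:
  p = 17/45 = 0.377778: log2(p) = -1.404390, -p*log2(p) = 0.530547
  p = 13/45 = 0.288889: log2(p) = -1.791413, -p*log2(p) = 0.517519
  p = 15/45 = 0.333333: log2(p) = -1.584963, -p*log2(p) = 0.528321
H = 0.530547 + 0.517519 + 0.528321 = 1.576387

H = 1.5764 bits/symbol


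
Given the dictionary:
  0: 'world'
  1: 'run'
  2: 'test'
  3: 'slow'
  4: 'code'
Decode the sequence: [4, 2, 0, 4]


Look up each index in the dictionary:
  4 -> 'code'
  2 -> 'test'
  0 -> 'world'
  4 -> 'code'

Decoded: "code test world code"


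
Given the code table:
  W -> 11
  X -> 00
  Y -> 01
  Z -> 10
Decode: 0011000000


Decoding:
00 -> X
11 -> W
00 -> X
00 -> X
00 -> X


Result: XWXXX


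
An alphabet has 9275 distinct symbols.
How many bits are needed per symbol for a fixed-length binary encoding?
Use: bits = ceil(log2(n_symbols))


log2(9275) = 13.1791
Bracket: 2^13 = 8192 < 9275 <= 2^14 = 16384
So ceil(log2(9275)) = 14

bits = ceil(log2(9275)) = ceil(13.1791) = 14 bits


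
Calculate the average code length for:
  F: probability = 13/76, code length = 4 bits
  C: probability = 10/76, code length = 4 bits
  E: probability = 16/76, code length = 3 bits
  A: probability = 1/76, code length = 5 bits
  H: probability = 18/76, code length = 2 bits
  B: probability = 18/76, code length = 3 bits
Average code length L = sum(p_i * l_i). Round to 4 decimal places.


Weighted contributions p_i * l_i:
  F: (13/76) * 4 = 52/76
  C: (10/76) * 4 = 40/76
  E: (16/76) * 3 = 48/76
  A: (1/76) * 5 = 5/76
  H: (18/76) * 2 = 36/76
  B: (18/76) * 3 = 54/76
Sum = (52 + 40 + 48 + 5 + 36 + 54)/76 = 235/76

L = 235/76 = 3.0921 bits/symbol


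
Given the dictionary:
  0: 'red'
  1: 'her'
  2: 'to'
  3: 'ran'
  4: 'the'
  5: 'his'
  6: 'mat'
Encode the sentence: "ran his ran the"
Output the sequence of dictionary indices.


Look up each word in the dictionary:
  'ran' -> 3
  'his' -> 5
  'ran' -> 3
  'the' -> 4

Encoded: [3, 5, 3, 4]


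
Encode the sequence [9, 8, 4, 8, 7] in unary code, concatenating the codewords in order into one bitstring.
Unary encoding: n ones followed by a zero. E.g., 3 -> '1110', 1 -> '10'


Encode each number as n ones followed by a terminating 0:
  9 -> 1111111110 (10 bits)
  8 -> 111111110 (9 bits)
  4 -> 11110 (5 bits)
  8 -> 111111110 (9 bits)
  7 -> 11111110 (8 bits)
Total length = 10 + 9 + 5 + 9 + 8 = 41 bits.

Unary([9, 8, 4, 8, 7]) = 11111111101111111101111011111111011111110 (41 bits)


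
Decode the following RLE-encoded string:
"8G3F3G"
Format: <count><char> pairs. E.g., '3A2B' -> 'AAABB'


Expanding each <count><char> pair:
  8G -> 'GGGGGGGG'
  3F -> 'FFF'
  3G -> 'GGG'

Decoded = GGGGGGGGFFFGGG


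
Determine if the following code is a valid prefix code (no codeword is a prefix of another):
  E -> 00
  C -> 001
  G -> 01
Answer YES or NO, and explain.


Checking each pair (does one codeword prefix another?):
  E='00' vs C='001': prefix -- VIOLATION

NO -- this is NOT a valid prefix code. E (00) is a prefix of C (001).


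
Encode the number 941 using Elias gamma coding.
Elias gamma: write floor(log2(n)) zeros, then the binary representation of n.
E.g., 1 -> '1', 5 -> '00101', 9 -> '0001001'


num_bits = floor(log2(941)) + 1 = 10
leading_zeros = num_bits - 1 = 9
binary(941) = 1110101101

Elias gamma(941) = '000000000' + '1110101101' = 0000000001110101101 (19 bits)


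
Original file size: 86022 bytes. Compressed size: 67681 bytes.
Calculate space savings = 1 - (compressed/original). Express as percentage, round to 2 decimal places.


ratio = compressed/original = 67681/86022 = 0.786787
savings = 1 - ratio = 1 - 0.786787 = 0.213213
as a percentage: 0.213213 * 100 = 21.32%

Space savings = 1 - 67681/86022 = 21.32%


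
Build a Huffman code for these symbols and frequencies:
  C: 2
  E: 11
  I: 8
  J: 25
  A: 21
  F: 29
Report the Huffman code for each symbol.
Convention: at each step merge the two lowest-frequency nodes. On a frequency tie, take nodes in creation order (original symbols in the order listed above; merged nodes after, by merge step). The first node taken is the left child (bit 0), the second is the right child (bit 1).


Huffman tree construction:
Step 1: Merge C(2) + I(8) = 10
Step 2: Merge (C+I)(10) + E(11) = 21
Step 3: Merge A(21) + ((C+I)+E)(21) = 42
Step 4: Merge J(25) + F(29) = 54
Step 5: Merge (A+((C+I)+E))(42) + (J+F)(54) = 96
Read each symbol's code off the tree from the root (left child = 0, right child = 1).

Codes:
  C: 0100 (length 4)
  E: 011 (length 3)
  I: 0101 (length 4)
  J: 10 (length 2)
  A: 00 (length 2)
  F: 11 (length 2)
Average code length: 223/96 = 2.3229 bits/symbol


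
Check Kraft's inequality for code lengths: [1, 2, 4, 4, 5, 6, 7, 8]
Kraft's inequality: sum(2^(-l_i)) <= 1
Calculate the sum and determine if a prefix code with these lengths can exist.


Sum = 2^(-1) + 2^(-2) + 2^(-4) + 2^(-4) + 2^(-5) + 2^(-6) + 2^(-7) + 2^(-8)
    = 0.5 + 0.25 + 0.0625 + 0.0625 + 0.03125 + 0.015625 + 0.0078125 + 0.00390625
    = 239/256 = 0.93359375
Since 0.93359375 <= 1, Kraft's inequality IS satisfied.
A prefix code with these lengths CAN exist.

Kraft sum = 0.93359375. Satisfied.


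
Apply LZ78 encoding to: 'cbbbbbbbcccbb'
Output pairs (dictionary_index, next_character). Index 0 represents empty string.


LZ78 encoding steps:
Dictionary: {0: ''}
Step 1: w='' (idx 0), next='c' -> output (0, 'c'), add 'c' as idx 1
Step 2: w='' (idx 0), next='b' -> output (0, 'b'), add 'b' as idx 2
Step 3: w='b' (idx 2), next='b' -> output (2, 'b'), add 'bb' as idx 3
Step 4: w='bb' (idx 3), next='b' -> output (3, 'b'), add 'bbb' as idx 4
Step 5: w='b' (idx 2), next='c' -> output (2, 'c'), add 'bc' as idx 5
Step 6: w='c' (idx 1), next='c' -> output (1, 'c'), add 'cc' as idx 6
Step 7: w='bb' (idx 3), end of input -> output (3, '')


Encoded: [(0, 'c'), (0, 'b'), (2, 'b'), (3, 'b'), (2, 'c'), (1, 'c'), (3, '')]


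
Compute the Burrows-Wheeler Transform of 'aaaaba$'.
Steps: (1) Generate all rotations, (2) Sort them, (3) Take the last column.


Rotations (sorted):
  0: $aaaaba -> last char: a
  1: a$aaaab -> last char: b
  2: aaaaba$ -> last char: $
  3: aaaba$a -> last char: a
  4: aaba$aa -> last char: a
  5: aba$aaa -> last char: a
  6: ba$aaaa -> last char: a


BWT = ab$aaaa


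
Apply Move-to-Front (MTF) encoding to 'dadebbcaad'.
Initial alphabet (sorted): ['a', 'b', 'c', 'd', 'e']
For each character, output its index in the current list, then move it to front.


MTF encoding:
'd': index 3 in ['a', 'b', 'c', 'd', 'e'] -> ['d', 'a', 'b', 'c', 'e']
'a': index 1 in ['d', 'a', 'b', 'c', 'e'] -> ['a', 'd', 'b', 'c', 'e']
'd': index 1 in ['a', 'd', 'b', 'c', 'e'] -> ['d', 'a', 'b', 'c', 'e']
'e': index 4 in ['d', 'a', 'b', 'c', 'e'] -> ['e', 'd', 'a', 'b', 'c']
'b': index 3 in ['e', 'd', 'a', 'b', 'c'] -> ['b', 'e', 'd', 'a', 'c']
'b': index 0 in ['b', 'e', 'd', 'a', 'c'] -> ['b', 'e', 'd', 'a', 'c']
'c': index 4 in ['b', 'e', 'd', 'a', 'c'] -> ['c', 'b', 'e', 'd', 'a']
'a': index 4 in ['c', 'b', 'e', 'd', 'a'] -> ['a', 'c', 'b', 'e', 'd']
'a': index 0 in ['a', 'c', 'b', 'e', 'd'] -> ['a', 'c', 'b', 'e', 'd']
'd': index 4 in ['a', 'c', 'b', 'e', 'd'] -> ['d', 'a', 'c', 'b', 'e']


Output: [3, 1, 1, 4, 3, 0, 4, 4, 0, 4]


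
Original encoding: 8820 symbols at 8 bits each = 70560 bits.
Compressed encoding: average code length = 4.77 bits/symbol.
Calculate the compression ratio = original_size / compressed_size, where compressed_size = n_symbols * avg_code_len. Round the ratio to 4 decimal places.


original_size = n_symbols * orig_bits = 8820 * 8 = 70560 bits
compressed_size = n_symbols * avg_code_len = 8820 * 4.77 = 42071.4 bits
ratio = original_size / compressed_size = 70560 / 42071.4 = 1.6771

Compression ratio = 1.6771


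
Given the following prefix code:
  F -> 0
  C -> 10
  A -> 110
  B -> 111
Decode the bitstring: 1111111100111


Decoding step by step:
Bits 111 -> B
Bits 111 -> B
Bits 110 -> A
Bits 0 -> F
Bits 111 -> B


Decoded message: BBAFB


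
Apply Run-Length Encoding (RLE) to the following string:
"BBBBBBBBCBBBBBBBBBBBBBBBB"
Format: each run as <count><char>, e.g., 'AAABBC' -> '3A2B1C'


Scanning runs left to right:
  i=0: run of 'B' x 8 -> '8B'
  i=8: run of 'C' x 1 -> '1C'
  i=9: run of 'B' x 16 -> '16B'

RLE = 8B1C16B


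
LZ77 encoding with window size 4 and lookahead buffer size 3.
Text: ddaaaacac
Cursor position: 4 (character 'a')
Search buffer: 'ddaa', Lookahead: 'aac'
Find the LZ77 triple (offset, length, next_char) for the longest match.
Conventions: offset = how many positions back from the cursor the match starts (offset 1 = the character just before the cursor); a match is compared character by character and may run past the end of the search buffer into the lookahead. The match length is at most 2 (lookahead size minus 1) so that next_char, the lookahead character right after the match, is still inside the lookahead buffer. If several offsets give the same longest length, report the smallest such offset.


Try each offset into the search buffer:
  offset=1 (pos 3, char 'a'): match length 2
  offset=2 (pos 2, char 'a'): match length 2
  offset=3 (pos 1, char 'd'): match length 0
  offset=4 (pos 0, char 'd'): match length 0
Longest match has length 2, found at offsets 1, 2; take the smallest, offset 1.
next_char = character at position 4 + 2 = 6 -> 'c'

Best match: offset=1, length=2 (matching 'aa' starting at position 3)
LZ77 triple: (1, 2, 'c')


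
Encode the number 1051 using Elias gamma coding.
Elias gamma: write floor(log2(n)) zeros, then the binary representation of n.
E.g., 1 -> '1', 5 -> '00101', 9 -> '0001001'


num_bits = floor(log2(1051)) + 1 = 11
leading_zeros = num_bits - 1 = 10
binary(1051) = 10000011011

Elias gamma(1051) = '0000000000' + '10000011011' = 000000000010000011011 (21 bits)


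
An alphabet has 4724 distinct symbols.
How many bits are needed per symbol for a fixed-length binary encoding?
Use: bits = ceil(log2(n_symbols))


log2(4724) = 12.2058
Bracket: 2^12 = 4096 < 4724 <= 2^13 = 8192
So ceil(log2(4724)) = 13

bits = ceil(log2(4724)) = ceil(12.2058) = 13 bits


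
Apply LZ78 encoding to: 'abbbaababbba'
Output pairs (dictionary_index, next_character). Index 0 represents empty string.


LZ78 encoding steps:
Dictionary: {0: ''}
Step 1: w='' (idx 0), next='a' -> output (0, 'a'), add 'a' as idx 1
Step 2: w='' (idx 0), next='b' -> output (0, 'b'), add 'b' as idx 2
Step 3: w='b' (idx 2), next='b' -> output (2, 'b'), add 'bb' as idx 3
Step 4: w='a' (idx 1), next='a' -> output (1, 'a'), add 'aa' as idx 4
Step 5: w='b' (idx 2), next='a' -> output (2, 'a'), add 'ba' as idx 5
Step 6: w='bb' (idx 3), next='b' -> output (3, 'b'), add 'bbb' as idx 6
Step 7: w='a' (idx 1), end of input -> output (1, '')


Encoded: [(0, 'a'), (0, 'b'), (2, 'b'), (1, 'a'), (2, 'a'), (3, 'b'), (1, '')]


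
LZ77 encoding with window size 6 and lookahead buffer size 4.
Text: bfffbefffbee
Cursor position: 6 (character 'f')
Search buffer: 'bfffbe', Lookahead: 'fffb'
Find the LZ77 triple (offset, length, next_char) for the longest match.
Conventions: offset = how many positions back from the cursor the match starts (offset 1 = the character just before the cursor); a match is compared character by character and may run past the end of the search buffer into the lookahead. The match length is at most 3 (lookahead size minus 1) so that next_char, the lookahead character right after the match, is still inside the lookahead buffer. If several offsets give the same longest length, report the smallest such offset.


Try each offset into the search buffer:
  offset=1 (pos 5, char 'e'): match length 0
  offset=2 (pos 4, char 'b'): match length 0
  offset=3 (pos 3, char 'f'): match length 1
  offset=4 (pos 2, char 'f'): match length 2
  offset=5 (pos 1, char 'f'): match length 3
  offset=6 (pos 0, char 'b'): match length 0
Longest match has length 3 at offset 5.
next_char = character at position 6 + 3 = 9 -> 'b'

Best match: offset=5, length=3 (matching 'fff' starting at position 1)
LZ77 triple: (5, 3, 'b')


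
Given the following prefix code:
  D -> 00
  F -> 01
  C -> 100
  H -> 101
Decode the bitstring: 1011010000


Decoding step by step:
Bits 101 -> H
Bits 101 -> H
Bits 00 -> D
Bits 00 -> D


Decoded message: HHDD


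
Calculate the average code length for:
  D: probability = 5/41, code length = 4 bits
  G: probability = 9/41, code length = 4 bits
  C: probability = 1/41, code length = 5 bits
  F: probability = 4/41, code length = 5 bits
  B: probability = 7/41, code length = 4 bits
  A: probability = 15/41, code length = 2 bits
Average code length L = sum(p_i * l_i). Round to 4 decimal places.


Weighted contributions p_i * l_i:
  D: (5/41) * 4 = 20/41
  G: (9/41) * 4 = 36/41
  C: (1/41) * 5 = 5/41
  F: (4/41) * 5 = 20/41
  B: (7/41) * 4 = 28/41
  A: (15/41) * 2 = 30/41
Sum = (20 + 36 + 5 + 20 + 28 + 30)/41 = 139/41

L = 139/41 = 3.3902 bits/symbol


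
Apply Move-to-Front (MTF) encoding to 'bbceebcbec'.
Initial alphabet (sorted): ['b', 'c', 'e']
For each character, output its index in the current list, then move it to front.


MTF encoding:
'b': index 0 in ['b', 'c', 'e'] -> ['b', 'c', 'e']
'b': index 0 in ['b', 'c', 'e'] -> ['b', 'c', 'e']
'c': index 1 in ['b', 'c', 'e'] -> ['c', 'b', 'e']
'e': index 2 in ['c', 'b', 'e'] -> ['e', 'c', 'b']
'e': index 0 in ['e', 'c', 'b'] -> ['e', 'c', 'b']
'b': index 2 in ['e', 'c', 'b'] -> ['b', 'e', 'c']
'c': index 2 in ['b', 'e', 'c'] -> ['c', 'b', 'e']
'b': index 1 in ['c', 'b', 'e'] -> ['b', 'c', 'e']
'e': index 2 in ['b', 'c', 'e'] -> ['e', 'b', 'c']
'c': index 2 in ['e', 'b', 'c'] -> ['c', 'e', 'b']


Output: [0, 0, 1, 2, 0, 2, 2, 1, 2, 2]


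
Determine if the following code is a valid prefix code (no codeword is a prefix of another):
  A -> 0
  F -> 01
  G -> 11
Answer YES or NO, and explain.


Checking each pair (does one codeword prefix another?):
  A='0' vs F='01': prefix -- VIOLATION

NO -- this is NOT a valid prefix code. A (0) is a prefix of F (01).


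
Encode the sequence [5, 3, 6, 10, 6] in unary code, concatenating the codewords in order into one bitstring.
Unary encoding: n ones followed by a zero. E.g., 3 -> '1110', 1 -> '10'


Encode each number as n ones followed by a terminating 0:
  5 -> 111110 (6 bits)
  3 -> 1110 (4 bits)
  6 -> 1111110 (7 bits)
  10 -> 11111111110 (11 bits)
  6 -> 1111110 (7 bits)
Total length = 6 + 4 + 7 + 11 + 7 = 35 bits.

Unary([5, 3, 6, 10, 6]) = 11111011101111110111111111101111110 (35 bits)


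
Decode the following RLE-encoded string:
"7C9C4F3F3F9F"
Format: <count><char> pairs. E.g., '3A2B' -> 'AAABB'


Expanding each <count><char> pair:
  7C -> 'CCCCCCC'
  9C -> 'CCCCCCCCC'
  4F -> 'FFFF'
  3F -> 'FFF'
  3F -> 'FFF'
  9F -> 'FFFFFFFFF'

Decoded = CCCCCCCCCCCCCCCCFFFFFFFFFFFFFFFFFFF


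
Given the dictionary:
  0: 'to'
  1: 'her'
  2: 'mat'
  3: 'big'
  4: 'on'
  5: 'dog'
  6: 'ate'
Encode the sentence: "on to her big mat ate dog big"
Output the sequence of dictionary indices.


Look up each word in the dictionary:
  'on' -> 4
  'to' -> 0
  'her' -> 1
  'big' -> 3
  'mat' -> 2
  'ate' -> 6
  'dog' -> 5
  'big' -> 3

Encoded: [4, 0, 1, 3, 2, 6, 5, 3]


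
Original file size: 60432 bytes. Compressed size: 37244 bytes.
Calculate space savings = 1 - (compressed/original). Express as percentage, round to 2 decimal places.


ratio = compressed/original = 37244/60432 = 0.616296
savings = 1 - ratio = 1 - 0.616296 = 0.383704
as a percentage: 0.383704 * 100 = 38.37%

Space savings = 1 - 37244/60432 = 38.37%


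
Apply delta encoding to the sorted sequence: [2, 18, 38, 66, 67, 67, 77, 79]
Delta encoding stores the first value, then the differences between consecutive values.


First value: 2
Deltas:
  18 - 2 = 16
  38 - 18 = 20
  66 - 38 = 28
  67 - 66 = 1
  67 - 67 = 0
  77 - 67 = 10
  79 - 77 = 2


Delta encoded: [2, 16, 20, 28, 1, 0, 10, 2]


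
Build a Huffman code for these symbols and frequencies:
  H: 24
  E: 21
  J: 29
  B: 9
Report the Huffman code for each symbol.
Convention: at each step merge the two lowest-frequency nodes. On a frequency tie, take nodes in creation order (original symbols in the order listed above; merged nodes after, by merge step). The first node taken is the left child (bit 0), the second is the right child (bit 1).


Huffman tree construction:
Step 1: Merge B(9) + E(21) = 30
Step 2: Merge H(24) + J(29) = 53
Step 3: Merge (B+E)(30) + (H+J)(53) = 83
Read each symbol's code off the tree from the root (left child = 0, right child = 1).

Codes:
  H: 10 (length 2)
  E: 01 (length 2)
  J: 11 (length 2)
  B: 00 (length 2)
Average code length: 166/83 = 2.0000 bits/symbol


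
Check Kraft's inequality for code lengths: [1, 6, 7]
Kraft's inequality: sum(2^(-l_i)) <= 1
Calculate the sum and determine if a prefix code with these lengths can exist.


Sum = 2^(-1) + 2^(-6) + 2^(-7)
    = 0.5 + 0.015625 + 0.0078125
    = 67/128 = 0.5234375
Since 0.5234375 <= 1, Kraft's inequality IS satisfied.
A prefix code with these lengths CAN exist.

Kraft sum = 0.5234375. Satisfied.


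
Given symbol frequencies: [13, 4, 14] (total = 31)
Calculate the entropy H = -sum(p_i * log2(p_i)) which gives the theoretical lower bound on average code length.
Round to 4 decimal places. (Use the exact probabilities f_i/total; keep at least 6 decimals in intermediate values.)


Per-symbol terms -p_i * log2(p_i) with p_i = f_i/31:
  p = 13/31 = 0.419355: log2(p) = -1.253757, -p*log2(p) = 0.525769
  p = 4/31 = 0.129032: log2(p) = -2.954196, -p*log2(p) = 0.381187
  p = 14/31 = 0.451613: log2(p) = -1.146841, -p*log2(p) = 0.517928
H = 0.525769 + 0.381187 + 0.517928 = 1.424884

H = 1.4249 bits/symbol


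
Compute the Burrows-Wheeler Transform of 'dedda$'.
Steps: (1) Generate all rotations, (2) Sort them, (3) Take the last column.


Rotations (sorted):
  0: $dedda -> last char: a
  1: a$dedd -> last char: d
  2: da$ded -> last char: d
  3: dda$de -> last char: e
  4: dedda$ -> last char: $
  5: edda$d -> last char: d


BWT = adde$d


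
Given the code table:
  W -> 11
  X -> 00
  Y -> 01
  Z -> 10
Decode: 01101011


Decoding:
01 -> Y
10 -> Z
10 -> Z
11 -> W


Result: YZZW


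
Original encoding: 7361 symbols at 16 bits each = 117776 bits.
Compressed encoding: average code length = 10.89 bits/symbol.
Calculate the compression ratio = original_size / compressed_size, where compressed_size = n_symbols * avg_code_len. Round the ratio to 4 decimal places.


original_size = n_symbols * orig_bits = 7361 * 16 = 117776 bits
compressed_size = n_symbols * avg_code_len = 7361 * 10.89 = 80161.29 bits
ratio = original_size / compressed_size = 117776 / 80161.29 = 1.4692

Compression ratio = 1.4692


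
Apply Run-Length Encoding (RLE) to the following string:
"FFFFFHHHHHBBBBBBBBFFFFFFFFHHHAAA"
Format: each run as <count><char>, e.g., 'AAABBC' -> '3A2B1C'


Scanning runs left to right:
  i=0: run of 'F' x 5 -> '5F'
  i=5: run of 'H' x 5 -> '5H'
  i=10: run of 'B' x 8 -> '8B'
  i=18: run of 'F' x 8 -> '8F'
  i=26: run of 'H' x 3 -> '3H'
  i=29: run of 'A' x 3 -> '3A'

RLE = 5F5H8B8F3H3A


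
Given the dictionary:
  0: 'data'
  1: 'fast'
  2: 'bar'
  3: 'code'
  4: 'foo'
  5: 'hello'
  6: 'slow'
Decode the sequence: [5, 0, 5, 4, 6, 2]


Look up each index in the dictionary:
  5 -> 'hello'
  0 -> 'data'
  5 -> 'hello'
  4 -> 'foo'
  6 -> 'slow'
  2 -> 'bar'

Decoded: "hello data hello foo slow bar"


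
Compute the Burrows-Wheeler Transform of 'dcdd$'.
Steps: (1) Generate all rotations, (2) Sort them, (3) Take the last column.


Rotations (sorted):
  0: $dcdd -> last char: d
  1: cdd$d -> last char: d
  2: d$dcd -> last char: d
  3: dcdd$ -> last char: $
  4: dd$dc -> last char: c


BWT = ddd$c


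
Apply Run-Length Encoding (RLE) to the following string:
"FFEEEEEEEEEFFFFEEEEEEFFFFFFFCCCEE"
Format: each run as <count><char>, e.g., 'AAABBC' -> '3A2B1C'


Scanning runs left to right:
  i=0: run of 'F' x 2 -> '2F'
  i=2: run of 'E' x 9 -> '9E'
  i=11: run of 'F' x 4 -> '4F'
  i=15: run of 'E' x 6 -> '6E'
  i=21: run of 'F' x 7 -> '7F'
  i=28: run of 'C' x 3 -> '3C'
  i=31: run of 'E' x 2 -> '2E'

RLE = 2F9E4F6E7F3C2E


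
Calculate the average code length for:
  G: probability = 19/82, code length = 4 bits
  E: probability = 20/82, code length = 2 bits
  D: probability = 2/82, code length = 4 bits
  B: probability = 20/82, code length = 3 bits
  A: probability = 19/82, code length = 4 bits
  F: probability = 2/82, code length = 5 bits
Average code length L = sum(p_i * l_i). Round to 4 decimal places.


Weighted contributions p_i * l_i:
  G: (19/82) * 4 = 76/82
  E: (20/82) * 2 = 40/82
  D: (2/82) * 4 = 8/82
  B: (20/82) * 3 = 60/82
  A: (19/82) * 4 = 76/82
  F: (2/82) * 5 = 10/82
Sum = (76 + 40 + 8 + 60 + 76 + 10)/82 = 270/82

L = 270/82 = 3.2927 bits/symbol


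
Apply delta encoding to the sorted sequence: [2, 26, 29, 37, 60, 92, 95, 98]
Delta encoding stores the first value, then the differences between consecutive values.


First value: 2
Deltas:
  26 - 2 = 24
  29 - 26 = 3
  37 - 29 = 8
  60 - 37 = 23
  92 - 60 = 32
  95 - 92 = 3
  98 - 95 = 3


Delta encoded: [2, 24, 3, 8, 23, 32, 3, 3]


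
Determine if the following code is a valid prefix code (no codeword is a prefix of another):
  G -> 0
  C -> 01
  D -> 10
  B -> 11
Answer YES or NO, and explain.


Checking each pair (does one codeword prefix another?):
  G='0' vs C='01': prefix -- VIOLATION

NO -- this is NOT a valid prefix code. G (0) is a prefix of C (01).


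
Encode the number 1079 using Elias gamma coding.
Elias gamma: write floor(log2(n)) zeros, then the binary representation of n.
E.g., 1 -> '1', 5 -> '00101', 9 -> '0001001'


num_bits = floor(log2(1079)) + 1 = 11
leading_zeros = num_bits - 1 = 10
binary(1079) = 10000110111

Elias gamma(1079) = '0000000000' + '10000110111' = 000000000010000110111 (21 bits)


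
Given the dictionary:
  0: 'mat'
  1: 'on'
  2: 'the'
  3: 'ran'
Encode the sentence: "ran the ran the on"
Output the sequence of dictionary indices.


Look up each word in the dictionary:
  'ran' -> 3
  'the' -> 2
  'ran' -> 3
  'the' -> 2
  'on' -> 1

Encoded: [3, 2, 3, 2, 1]


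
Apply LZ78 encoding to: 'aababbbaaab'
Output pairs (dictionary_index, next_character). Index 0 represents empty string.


LZ78 encoding steps:
Dictionary: {0: ''}
Step 1: w='' (idx 0), next='a' -> output (0, 'a'), add 'a' as idx 1
Step 2: w='a' (idx 1), next='b' -> output (1, 'b'), add 'ab' as idx 2
Step 3: w='ab' (idx 2), next='b' -> output (2, 'b'), add 'abb' as idx 3
Step 4: w='' (idx 0), next='b' -> output (0, 'b'), add 'b' as idx 4
Step 5: w='a' (idx 1), next='a' -> output (1, 'a'), add 'aa' as idx 5
Step 6: w='ab' (idx 2), end of input -> output (2, '')


Encoded: [(0, 'a'), (1, 'b'), (2, 'b'), (0, 'b'), (1, 'a'), (2, '')]


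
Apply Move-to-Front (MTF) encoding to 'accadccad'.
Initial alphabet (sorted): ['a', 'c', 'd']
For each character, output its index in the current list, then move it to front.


MTF encoding:
'a': index 0 in ['a', 'c', 'd'] -> ['a', 'c', 'd']
'c': index 1 in ['a', 'c', 'd'] -> ['c', 'a', 'd']
'c': index 0 in ['c', 'a', 'd'] -> ['c', 'a', 'd']
'a': index 1 in ['c', 'a', 'd'] -> ['a', 'c', 'd']
'd': index 2 in ['a', 'c', 'd'] -> ['d', 'a', 'c']
'c': index 2 in ['d', 'a', 'c'] -> ['c', 'd', 'a']
'c': index 0 in ['c', 'd', 'a'] -> ['c', 'd', 'a']
'a': index 2 in ['c', 'd', 'a'] -> ['a', 'c', 'd']
'd': index 2 in ['a', 'c', 'd'] -> ['d', 'a', 'c']


Output: [0, 1, 0, 1, 2, 2, 0, 2, 2]


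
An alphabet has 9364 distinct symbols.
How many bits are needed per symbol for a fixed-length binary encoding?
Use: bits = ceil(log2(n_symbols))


log2(9364) = 13.1929
Bracket: 2^13 = 8192 < 9364 <= 2^14 = 16384
So ceil(log2(9364)) = 14

bits = ceil(log2(9364)) = ceil(13.1929) = 14 bits


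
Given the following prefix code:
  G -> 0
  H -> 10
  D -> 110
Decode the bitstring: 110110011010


Decoding step by step:
Bits 110 -> D
Bits 110 -> D
Bits 0 -> G
Bits 110 -> D
Bits 10 -> H


Decoded message: DDGDH


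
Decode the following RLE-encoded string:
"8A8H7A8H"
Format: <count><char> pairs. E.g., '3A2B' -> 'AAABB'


Expanding each <count><char> pair:
  8A -> 'AAAAAAAA'
  8H -> 'HHHHHHHH'
  7A -> 'AAAAAAA'
  8H -> 'HHHHHHHH'

Decoded = AAAAAAAAHHHHHHHHAAAAAAAHHHHHHHH


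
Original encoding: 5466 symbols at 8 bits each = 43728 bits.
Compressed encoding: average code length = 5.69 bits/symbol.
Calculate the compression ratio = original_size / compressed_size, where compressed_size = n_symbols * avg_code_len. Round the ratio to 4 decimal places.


original_size = n_symbols * orig_bits = 5466 * 8 = 43728 bits
compressed_size = n_symbols * avg_code_len = 5466 * 5.69 = 31101.54 bits
ratio = original_size / compressed_size = 43728 / 31101.54 = 1.406

Compression ratio = 1.406


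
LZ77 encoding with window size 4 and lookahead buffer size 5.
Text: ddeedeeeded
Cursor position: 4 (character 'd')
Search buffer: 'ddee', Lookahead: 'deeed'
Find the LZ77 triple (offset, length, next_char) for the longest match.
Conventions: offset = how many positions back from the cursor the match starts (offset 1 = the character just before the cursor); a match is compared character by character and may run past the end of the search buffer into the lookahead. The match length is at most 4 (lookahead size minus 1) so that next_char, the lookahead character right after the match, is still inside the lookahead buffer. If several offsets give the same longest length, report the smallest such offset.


Try each offset into the search buffer:
  offset=1 (pos 3, char 'e'): match length 0
  offset=2 (pos 2, char 'e'): match length 0
  offset=3 (pos 1, char 'd'): match length 3
  offset=4 (pos 0, char 'd'): match length 1
Longest match has length 3 at offset 3.
next_char = character at position 4 + 3 = 7 -> 'e'

Best match: offset=3, length=3 (matching 'dee' starting at position 1)
LZ77 triple: (3, 3, 'e')


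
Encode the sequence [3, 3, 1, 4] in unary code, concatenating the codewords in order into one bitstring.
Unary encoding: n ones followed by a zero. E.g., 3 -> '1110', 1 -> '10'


Encode each number as n ones followed by a terminating 0:
  3 -> 1110 (4 bits)
  3 -> 1110 (4 bits)
  1 -> 10 (2 bits)
  4 -> 11110 (5 bits)
Total length = 4 + 4 + 2 + 5 = 15 bits.

Unary([3, 3, 1, 4]) = 111011101011110 (15 bits)


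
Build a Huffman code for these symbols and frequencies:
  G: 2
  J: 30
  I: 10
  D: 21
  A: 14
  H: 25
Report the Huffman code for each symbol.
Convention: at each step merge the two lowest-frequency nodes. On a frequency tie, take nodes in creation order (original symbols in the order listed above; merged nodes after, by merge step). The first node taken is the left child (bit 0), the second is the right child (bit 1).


Huffman tree construction:
Step 1: Merge G(2) + I(10) = 12
Step 2: Merge (G+I)(12) + A(14) = 26
Step 3: Merge D(21) + H(25) = 46
Step 4: Merge ((G+I)+A)(26) + J(30) = 56
Step 5: Merge (D+H)(46) + (((G+I)+A)+J)(56) = 102
Read each symbol's code off the tree from the root (left child = 0, right child = 1).

Codes:
  G: 1000 (length 4)
  J: 11 (length 2)
  I: 1001 (length 4)
  D: 00 (length 2)
  A: 101 (length 3)
  H: 01 (length 2)
Average code length: 242/102 = 2.3725 bits/symbol


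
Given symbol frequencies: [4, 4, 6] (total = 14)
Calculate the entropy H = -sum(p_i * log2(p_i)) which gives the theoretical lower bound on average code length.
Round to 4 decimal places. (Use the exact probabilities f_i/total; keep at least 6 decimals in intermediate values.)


Per-symbol terms -p_i * log2(p_i) with p_i = f_i/14:
  p = 4/14 = 0.285714: log2(p) = -1.807355, -p*log2(p) = 0.516387
  p = 4/14 = 0.285714: log2(p) = -1.807355, -p*log2(p) = 0.516387
  p = 6/14 = 0.428571: log2(p) = -1.222392, -p*log2(p) = 0.523882
H = 0.516387 + 0.516387 + 0.523882 = 1.556656

H = 1.5567 bits/symbol


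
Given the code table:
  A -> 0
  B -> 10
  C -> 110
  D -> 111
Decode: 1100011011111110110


Decoding:
110 -> C
0 -> A
0 -> A
110 -> C
111 -> D
111 -> D
10 -> B
110 -> C


Result: CAACDDBC


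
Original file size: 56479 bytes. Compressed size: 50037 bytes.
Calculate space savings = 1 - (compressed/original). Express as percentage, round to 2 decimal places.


ratio = compressed/original = 50037/56479 = 0.88594
savings = 1 - ratio = 1 - 0.88594 = 0.11406
as a percentage: 0.11406 * 100 = 11.41%

Space savings = 1 - 50037/56479 = 11.41%


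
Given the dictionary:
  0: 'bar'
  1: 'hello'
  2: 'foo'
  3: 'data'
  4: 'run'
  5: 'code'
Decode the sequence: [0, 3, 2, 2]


Look up each index in the dictionary:
  0 -> 'bar'
  3 -> 'data'
  2 -> 'foo'
  2 -> 'foo'

Decoded: "bar data foo foo"
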